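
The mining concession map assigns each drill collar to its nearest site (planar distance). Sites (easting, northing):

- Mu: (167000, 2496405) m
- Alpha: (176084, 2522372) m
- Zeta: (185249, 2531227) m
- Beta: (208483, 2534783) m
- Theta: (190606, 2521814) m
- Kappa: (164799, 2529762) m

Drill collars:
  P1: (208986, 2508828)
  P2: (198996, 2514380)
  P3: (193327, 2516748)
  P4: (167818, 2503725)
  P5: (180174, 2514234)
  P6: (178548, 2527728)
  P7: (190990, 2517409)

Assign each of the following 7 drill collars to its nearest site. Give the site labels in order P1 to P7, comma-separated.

P1 → Theta (d²=506460596.00)
P2 → Theta (d²=125656456.00)
P3 → Theta (d²=33068197.00)
P4 → Mu (d²=54251524.00)
P5 → Alpha (d²=82955144.00)
P6 → Alpha (d²=34758032.00)
P7 → Theta (d²=19551481.00)

Theta, Theta, Theta, Mu, Alpha, Alpha, Theta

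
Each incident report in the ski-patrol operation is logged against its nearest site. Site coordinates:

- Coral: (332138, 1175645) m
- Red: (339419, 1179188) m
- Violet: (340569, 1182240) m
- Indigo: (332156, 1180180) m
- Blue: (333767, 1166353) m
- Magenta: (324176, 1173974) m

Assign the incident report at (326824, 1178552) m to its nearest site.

Magenta

Squared distances to each site:
Coral: 36689245.000; Red: 159038521.000; Violet: 202526369.000; Indigo: 31080608.000; Blue: 197020850.000; Magenta: 27969988.000.
Minimum at Magenta.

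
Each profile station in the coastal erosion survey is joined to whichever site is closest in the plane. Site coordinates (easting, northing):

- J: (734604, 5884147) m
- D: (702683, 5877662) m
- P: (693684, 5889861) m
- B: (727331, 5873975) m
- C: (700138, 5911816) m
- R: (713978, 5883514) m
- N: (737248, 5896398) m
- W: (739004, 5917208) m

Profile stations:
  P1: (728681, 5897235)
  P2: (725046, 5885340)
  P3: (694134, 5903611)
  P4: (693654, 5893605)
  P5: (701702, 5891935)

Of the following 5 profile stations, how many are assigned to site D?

0

P1 → N
P2 → J
P3 → C
P4 → P
P5 → P
0 of the 5 go to D.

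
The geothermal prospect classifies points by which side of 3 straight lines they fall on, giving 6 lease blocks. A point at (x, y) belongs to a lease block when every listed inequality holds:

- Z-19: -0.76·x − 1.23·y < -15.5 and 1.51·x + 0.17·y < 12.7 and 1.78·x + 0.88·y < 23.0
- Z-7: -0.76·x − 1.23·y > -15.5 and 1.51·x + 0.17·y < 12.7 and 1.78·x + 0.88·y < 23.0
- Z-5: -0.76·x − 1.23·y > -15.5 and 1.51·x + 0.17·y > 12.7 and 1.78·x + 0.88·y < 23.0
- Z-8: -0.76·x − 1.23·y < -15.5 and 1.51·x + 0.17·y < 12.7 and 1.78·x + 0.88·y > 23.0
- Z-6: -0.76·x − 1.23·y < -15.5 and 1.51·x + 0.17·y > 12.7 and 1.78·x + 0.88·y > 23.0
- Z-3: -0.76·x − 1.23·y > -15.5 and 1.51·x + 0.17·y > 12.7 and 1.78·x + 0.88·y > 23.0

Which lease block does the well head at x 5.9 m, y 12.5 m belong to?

Z-19

-0.76·5.9 − 1.23·12.5 = -19.859, which is < -15.5
1.51·5.9 + 0.17·12.5 = 11.034, which is < 12.7
1.78·5.9 + 0.88·12.5 = 21.502, which is < 23.0
This sign pattern matches Z-19.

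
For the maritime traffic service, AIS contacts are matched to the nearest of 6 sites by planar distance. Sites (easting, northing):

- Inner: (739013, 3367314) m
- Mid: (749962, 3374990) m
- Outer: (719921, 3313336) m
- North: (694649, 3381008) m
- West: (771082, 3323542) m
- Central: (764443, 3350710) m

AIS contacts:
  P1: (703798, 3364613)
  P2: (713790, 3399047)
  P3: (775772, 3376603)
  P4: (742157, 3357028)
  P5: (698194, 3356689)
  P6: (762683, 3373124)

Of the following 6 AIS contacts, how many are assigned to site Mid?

P1 → North
P2 → North
P3 → Mid
P4 → Inner
P5 → North
P6 → Mid
2 of the 6 go to Mid.

2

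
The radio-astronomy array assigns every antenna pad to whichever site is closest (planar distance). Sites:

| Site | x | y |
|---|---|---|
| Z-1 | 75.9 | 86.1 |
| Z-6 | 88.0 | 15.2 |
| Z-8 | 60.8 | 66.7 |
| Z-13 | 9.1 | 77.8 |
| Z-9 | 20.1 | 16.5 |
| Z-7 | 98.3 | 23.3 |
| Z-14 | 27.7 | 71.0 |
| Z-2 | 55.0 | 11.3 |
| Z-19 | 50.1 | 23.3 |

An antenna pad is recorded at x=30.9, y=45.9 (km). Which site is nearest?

Squared distances to each site:
Z-1: 3641.040; Z-6: 4202.900; Z-8: 1326.650; Z-13: 1492.850; Z-9: 981.000; Z-7: 5053.520; Z-14: 640.250; Z-2: 1777.970; Z-19: 879.400.
Minimum at Z-14.

Z-14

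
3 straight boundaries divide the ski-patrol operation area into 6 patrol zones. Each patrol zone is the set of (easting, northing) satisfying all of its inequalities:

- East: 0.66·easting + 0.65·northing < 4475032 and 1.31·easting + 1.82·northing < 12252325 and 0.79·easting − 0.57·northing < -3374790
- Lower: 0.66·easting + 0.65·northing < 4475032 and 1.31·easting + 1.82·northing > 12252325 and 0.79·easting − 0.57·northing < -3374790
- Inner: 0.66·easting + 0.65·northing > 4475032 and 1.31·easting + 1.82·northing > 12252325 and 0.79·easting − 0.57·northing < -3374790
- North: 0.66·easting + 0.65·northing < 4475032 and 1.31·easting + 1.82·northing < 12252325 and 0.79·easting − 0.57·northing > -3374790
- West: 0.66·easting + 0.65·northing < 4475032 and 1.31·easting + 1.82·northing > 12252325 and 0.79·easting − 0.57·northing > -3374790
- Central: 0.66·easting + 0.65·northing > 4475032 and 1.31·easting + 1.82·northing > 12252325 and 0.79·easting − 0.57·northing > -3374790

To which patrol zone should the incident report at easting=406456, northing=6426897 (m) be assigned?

North

0.66·406456 + 0.65·6426897 = 4445744.010, which is < 4475032
1.31·406456 + 1.82·6426897 = 12229409.900, which is < 12252325
0.79·406456 − 0.57·6426897 = -3342231.050, which is > -3374790
This sign pattern matches North.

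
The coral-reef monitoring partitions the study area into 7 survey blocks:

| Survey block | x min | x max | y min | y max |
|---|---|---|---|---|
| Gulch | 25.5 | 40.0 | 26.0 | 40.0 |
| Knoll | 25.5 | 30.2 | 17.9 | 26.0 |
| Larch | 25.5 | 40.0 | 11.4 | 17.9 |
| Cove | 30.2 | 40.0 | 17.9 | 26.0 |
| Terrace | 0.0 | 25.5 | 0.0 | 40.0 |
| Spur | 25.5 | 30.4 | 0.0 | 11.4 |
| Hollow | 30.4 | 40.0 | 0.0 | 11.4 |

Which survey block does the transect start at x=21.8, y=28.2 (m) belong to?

Terrace

The point has x = 21.8 and y = 28.2.
Only Terrace satisfies 0.0 ≤ x ≤ 25.5 and 0.0 ≤ y ≤ 40.0.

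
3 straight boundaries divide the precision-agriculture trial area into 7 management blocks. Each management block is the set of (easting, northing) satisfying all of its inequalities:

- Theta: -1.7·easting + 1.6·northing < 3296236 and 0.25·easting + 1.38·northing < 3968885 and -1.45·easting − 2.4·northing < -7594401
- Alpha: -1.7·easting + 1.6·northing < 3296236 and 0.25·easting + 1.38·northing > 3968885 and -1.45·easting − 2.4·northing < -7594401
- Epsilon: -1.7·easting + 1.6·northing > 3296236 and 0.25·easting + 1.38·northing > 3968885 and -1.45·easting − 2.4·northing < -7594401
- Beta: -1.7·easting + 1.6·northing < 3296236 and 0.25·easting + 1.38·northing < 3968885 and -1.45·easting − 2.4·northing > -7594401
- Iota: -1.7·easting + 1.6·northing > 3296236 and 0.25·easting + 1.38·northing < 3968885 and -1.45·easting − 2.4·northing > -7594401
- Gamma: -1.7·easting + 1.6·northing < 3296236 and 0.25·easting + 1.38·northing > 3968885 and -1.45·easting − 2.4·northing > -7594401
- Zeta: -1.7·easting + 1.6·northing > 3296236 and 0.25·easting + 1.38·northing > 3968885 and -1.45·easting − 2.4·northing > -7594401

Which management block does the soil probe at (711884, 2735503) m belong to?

Theta

-1.7·711884 + 1.6·2735503 = 3166602.000, which is < 3296236
0.25·711884 + 1.38·2735503 = 3952965.140, which is < 3968885
-1.45·711884 − 2.4·2735503 = -7597439.000, which is < -7594401
This sign pattern matches Theta.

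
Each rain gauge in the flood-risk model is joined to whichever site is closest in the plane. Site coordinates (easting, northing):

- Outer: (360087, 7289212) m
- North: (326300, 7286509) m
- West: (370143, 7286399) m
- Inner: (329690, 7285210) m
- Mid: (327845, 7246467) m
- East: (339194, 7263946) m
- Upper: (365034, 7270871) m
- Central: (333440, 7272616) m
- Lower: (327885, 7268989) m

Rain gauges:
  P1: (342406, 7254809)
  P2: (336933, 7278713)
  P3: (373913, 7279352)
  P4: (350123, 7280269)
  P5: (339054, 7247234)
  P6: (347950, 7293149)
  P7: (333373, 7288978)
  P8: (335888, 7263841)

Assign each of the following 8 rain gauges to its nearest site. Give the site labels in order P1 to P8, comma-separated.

P1 → East (d²=93801713.00)
P2 → Central (d²=49374458.00)
P3 → West (d²=63873109.00)
P4 → Outer (d²=179258545.00)
P5 → Mid (d²=126229970.00)
P6 → Outer (d²=162806738.00)
P7 → Inner (d²=27762313.00)
P8 → East (d²=10940661.00)

East, Central, West, Outer, Mid, Outer, Inner, East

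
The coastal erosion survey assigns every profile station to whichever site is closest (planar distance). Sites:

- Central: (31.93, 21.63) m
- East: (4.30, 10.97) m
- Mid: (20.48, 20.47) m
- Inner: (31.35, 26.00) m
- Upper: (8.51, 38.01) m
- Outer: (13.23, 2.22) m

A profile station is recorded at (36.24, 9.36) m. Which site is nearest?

Squared distances to each site:
Central: 169.129; East: 1022.756; Mid: 371.810; Inner: 300.802; Upper: 1589.775; Outer: 580.440.
Minimum at Central.

Central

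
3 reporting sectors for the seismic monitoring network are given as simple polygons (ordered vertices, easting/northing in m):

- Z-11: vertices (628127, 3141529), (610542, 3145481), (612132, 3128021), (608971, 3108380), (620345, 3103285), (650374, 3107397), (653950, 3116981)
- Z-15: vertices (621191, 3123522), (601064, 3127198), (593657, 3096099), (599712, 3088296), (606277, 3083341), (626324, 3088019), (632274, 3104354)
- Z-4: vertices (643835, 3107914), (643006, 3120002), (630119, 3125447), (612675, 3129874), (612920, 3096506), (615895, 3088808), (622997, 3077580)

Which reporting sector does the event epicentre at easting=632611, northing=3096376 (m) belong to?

Z-4

Cast a ray rightward from (632611, 3096376). For each polygon, the edges (by vertex number in listed order) whose endpoints lie on opposite sides of northing = 3096376, where each meets that height, and whether that is right or left of the point:
Z-11: no edge straddles that height → 0 crossings.
Z-15: 2–3 at easting≈593723.0 (left), 6–7 at easting≈629368.0 (left) → 0 crossings.
Z-4: 5–6 at easting≈612970.2 (left), 7–1 at easting≈635908.9 (right) → 1 crossing.
Only Z-4 has an odd count, so the point is inside Z-4.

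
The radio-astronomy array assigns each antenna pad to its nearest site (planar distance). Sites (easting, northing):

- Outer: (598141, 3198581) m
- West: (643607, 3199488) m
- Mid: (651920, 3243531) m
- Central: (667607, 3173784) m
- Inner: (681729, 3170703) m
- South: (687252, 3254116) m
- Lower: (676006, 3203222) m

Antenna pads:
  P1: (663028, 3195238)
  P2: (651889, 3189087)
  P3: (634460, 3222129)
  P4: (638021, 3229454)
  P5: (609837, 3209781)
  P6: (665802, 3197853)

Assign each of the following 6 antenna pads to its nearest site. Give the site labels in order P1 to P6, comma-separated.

Lower, West, West, Mid, Outer, Lower

P1 → Lower (d²=232172740.00)
P2 → West (d²=176772325.00)
P3 → West (d²=596282490.00)
P4 → Mid (d²=391344130.00)
P5 → Outer (d²=262236416.00)
P6 → Lower (d²=132947777.00)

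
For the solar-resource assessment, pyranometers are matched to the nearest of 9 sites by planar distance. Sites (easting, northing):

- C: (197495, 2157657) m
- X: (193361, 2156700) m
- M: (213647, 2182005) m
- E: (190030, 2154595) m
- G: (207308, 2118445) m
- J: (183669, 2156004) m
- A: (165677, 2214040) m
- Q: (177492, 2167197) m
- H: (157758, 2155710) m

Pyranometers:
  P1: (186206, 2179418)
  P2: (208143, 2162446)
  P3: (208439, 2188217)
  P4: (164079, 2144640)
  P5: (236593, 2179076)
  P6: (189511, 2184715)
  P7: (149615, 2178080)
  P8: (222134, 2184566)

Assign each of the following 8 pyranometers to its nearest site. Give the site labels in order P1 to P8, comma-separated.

P1 → Q (d²=225286637.00)
P2 → C (d²=136314425.00)
P3 → M (d²=65712208.00)
P4 → H (d²=162499941.00)
P5 → M (d²=535097957.00)
P6 → Q (d²=451336685.00)
P7 → H (d²=566725349.00)
P8 → M (d²=78587890.00)

Q, C, M, H, M, Q, H, M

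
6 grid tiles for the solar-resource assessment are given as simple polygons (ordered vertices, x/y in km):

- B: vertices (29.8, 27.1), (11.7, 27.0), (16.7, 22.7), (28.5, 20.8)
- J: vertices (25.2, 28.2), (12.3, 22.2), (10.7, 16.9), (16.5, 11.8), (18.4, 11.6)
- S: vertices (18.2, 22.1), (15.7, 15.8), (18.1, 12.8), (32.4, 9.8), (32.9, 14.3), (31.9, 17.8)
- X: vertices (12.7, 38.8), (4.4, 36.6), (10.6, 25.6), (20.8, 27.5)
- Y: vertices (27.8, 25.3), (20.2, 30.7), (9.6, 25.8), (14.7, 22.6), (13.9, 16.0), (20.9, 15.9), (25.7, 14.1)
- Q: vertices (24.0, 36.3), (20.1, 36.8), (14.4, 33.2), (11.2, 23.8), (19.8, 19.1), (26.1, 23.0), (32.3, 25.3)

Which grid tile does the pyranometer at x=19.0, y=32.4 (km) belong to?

Q

Cast a ray rightward from (19.0, 32.4). For each polygon, the edges (by vertex number in listed order) whose endpoints lie on opposite sides of y = 32.4, where each meets that height, and whether that is right or left of the point:
B: no edge straddles that height → 0 crossings.
J: no edge straddles that height → 0 crossings.
S: no edge straddles that height → 0 crossings.
X: 2–3 at x≈6.77 (left), 4–1 at x≈17.29 (left) → 0 crossings.
Y: no edge straddles that height → 0 crossings.
Q: 3–4 at x≈14.13 (left), 7–1 at x≈26.94 (right) → 1 crossing.
Only Q has an odd count, so the point is inside Q.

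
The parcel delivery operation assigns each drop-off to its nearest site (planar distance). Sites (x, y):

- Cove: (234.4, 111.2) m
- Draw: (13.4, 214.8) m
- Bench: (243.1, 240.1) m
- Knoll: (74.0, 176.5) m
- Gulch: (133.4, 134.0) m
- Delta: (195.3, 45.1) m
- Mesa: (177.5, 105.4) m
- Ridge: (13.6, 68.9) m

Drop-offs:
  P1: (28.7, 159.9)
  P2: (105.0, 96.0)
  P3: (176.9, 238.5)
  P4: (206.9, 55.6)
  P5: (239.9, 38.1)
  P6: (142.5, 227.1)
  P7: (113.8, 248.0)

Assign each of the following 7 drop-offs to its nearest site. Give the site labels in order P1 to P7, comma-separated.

P1 → Knoll (d²=2327.65)
P2 → Gulch (d²=2250.56)
P3 → Bench (d²=4385.00)
P4 → Delta (d²=244.81)
P5 → Delta (d²=2038.16)
P6 → Knoll (d²=7252.61)
P7 → Knoll (d²=6696.29)

Knoll, Gulch, Bench, Delta, Delta, Knoll, Knoll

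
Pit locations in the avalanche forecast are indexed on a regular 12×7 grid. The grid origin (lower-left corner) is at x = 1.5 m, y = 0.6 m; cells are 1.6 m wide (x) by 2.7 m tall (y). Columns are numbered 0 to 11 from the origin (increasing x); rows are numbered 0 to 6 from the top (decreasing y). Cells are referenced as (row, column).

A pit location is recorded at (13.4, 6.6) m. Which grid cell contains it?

Column index: ⌊(13.4 − 1.5) / 1.6⌋ = ⌊7.438⌋ = 7
Row offset from origin: ⌊(6.6 − 0.6) / 2.7⌋ = ⌊2.222⌋ = 2 → row 4 (counted from top)

(4, 7)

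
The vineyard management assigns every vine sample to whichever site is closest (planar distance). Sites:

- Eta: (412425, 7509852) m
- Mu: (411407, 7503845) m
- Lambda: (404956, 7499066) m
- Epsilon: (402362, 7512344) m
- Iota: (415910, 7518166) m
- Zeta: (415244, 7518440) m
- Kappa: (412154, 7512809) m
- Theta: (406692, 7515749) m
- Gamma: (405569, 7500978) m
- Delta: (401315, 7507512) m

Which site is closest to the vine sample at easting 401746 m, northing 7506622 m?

Squared distances to each site:
Eta: 124473941.000; Mu: 101046650.000; Lambda: 67397236.000; Epsilon: 33120740.000; Iota: 333882832.000; Zeta: 321861128.000; Kappa: 146605433.000; Theta: 107765045.000; Gamma: 46470065.000; Delta: 977861.000.
Minimum at Delta.

Delta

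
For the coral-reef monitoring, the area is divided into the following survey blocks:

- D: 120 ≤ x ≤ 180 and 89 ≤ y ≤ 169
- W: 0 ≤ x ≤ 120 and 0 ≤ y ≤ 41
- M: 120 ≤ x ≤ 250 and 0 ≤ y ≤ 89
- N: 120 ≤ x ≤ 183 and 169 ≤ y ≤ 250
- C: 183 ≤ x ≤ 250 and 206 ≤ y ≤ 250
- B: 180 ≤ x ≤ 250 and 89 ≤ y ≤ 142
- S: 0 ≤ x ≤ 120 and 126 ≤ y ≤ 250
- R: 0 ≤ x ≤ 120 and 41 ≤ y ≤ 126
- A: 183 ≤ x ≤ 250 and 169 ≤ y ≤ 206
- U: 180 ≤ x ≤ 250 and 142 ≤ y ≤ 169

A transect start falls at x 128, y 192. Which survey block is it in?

The point has x = 128 and y = 192.
Only N satisfies 120 ≤ x ≤ 183 and 169 ≤ y ≤ 250.

N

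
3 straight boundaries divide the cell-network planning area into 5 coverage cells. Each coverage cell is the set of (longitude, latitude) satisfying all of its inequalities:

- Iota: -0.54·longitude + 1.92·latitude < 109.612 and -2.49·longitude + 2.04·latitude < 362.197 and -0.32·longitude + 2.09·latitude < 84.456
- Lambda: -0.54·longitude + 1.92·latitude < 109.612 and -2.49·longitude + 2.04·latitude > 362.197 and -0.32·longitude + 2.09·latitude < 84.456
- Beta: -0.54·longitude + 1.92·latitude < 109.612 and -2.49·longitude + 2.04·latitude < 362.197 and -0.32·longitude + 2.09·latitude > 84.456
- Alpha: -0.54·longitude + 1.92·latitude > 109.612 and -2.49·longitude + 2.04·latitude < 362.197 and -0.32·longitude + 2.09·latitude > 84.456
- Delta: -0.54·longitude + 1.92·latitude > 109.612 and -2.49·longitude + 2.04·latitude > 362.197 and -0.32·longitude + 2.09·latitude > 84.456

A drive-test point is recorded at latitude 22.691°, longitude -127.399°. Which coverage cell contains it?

-0.54·-127.399 + 1.92·22.691 = 112.362, which is > 109.612
-2.49·-127.399 + 2.04·22.691 = 363.513, which is > 362.197
-0.32·-127.399 + 2.09·22.691 = 88.192, which is > 84.456
This sign pattern matches Delta.

Delta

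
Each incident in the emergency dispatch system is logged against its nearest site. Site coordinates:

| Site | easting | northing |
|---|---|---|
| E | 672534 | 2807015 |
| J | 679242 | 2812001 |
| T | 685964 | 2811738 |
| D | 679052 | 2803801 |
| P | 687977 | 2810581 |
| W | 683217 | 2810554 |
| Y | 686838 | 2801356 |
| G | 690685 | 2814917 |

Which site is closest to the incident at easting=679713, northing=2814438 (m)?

Squared distances to each site:
E: 106638970.000; J: 6160810.000; T: 46365001.000; D: 113582690.000; P: 83170145.000; W: 27363472.000; Y: 221904349.000; G: 120614225.000.
Minimum at J.

J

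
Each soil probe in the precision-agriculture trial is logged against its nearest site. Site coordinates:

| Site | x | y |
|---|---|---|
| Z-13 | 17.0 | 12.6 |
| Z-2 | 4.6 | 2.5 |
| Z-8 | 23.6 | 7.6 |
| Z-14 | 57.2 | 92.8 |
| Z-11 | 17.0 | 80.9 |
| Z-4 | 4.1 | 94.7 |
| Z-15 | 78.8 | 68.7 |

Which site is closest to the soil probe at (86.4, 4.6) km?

Z-8

Squared distances to each site:
Z-13: 4880.360; Z-2: 6695.650; Z-8: 3952.840; Z-14: 8631.880; Z-11: 10638.050; Z-4: 14891.300; Z-15: 4166.570.
Minimum at Z-8.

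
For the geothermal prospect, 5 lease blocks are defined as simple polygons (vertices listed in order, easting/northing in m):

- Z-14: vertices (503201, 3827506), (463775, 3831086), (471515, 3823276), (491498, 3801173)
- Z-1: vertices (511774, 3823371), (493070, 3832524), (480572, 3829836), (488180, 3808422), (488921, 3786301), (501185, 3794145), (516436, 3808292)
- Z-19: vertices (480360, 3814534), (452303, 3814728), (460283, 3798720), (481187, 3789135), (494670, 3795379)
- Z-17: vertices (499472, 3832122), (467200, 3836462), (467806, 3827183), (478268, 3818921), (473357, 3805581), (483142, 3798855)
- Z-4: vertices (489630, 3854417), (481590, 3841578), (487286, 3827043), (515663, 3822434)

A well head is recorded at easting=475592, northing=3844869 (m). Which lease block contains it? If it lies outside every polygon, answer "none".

none

Cast a ray rightward from (475592, 3844869). For each polygon, the edges (by vertex number in listed order) whose endpoints lie on opposite sides of northing = 3844869, where each meets that height, and whether that is right or left of the point:
Z-14: no edge straddles that height → 0 crossings.
Z-1: no edge straddles that height → 0 crossings.
Z-19: no edge straddles that height → 0 crossings.
Z-17: no edge straddles that height → 0 crossings.
Z-4: 1–2 at easting≈483650.9 (right), 4–1 at easting≈497401.7 (right) → 2 crossings.
All counts are even, so the point lies outside every listed polygon.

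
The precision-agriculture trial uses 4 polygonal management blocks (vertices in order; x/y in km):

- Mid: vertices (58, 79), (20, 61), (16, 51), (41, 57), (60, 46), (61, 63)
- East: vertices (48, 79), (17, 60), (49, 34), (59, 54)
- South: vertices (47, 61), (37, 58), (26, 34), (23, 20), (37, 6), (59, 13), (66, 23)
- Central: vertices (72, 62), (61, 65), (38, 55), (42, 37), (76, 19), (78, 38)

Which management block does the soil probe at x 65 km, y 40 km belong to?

Cast a ray rightward from (65, 40). For each polygon, the edges (by vertex number in listed order) whose endpoints lie on opposite sides of y = 40, where each meets that height, and whether that is right or left of the point:
Mid: no edge straddles that height → 0 crossings.
East: 2–3 at x≈41.6 (left), 3–4 at x≈52.0 (left) → 0 crossings.
South: 2–3 at x≈28.8 (left), 7–1 at x≈57.5 (left) → 0 crossings.
Central: 3–4 at x≈41.3 (left), 6–1 at x≈77.5 (right) → 1 crossing.
Only Central has an odd count, so the point is inside Central.

Central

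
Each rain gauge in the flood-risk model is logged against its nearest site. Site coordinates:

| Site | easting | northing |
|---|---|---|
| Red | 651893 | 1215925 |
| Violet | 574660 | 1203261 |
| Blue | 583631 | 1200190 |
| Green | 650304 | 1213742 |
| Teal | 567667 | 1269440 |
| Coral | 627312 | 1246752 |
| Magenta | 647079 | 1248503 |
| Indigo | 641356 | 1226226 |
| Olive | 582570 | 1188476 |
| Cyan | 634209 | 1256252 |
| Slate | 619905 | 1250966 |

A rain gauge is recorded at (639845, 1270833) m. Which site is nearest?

Squared distances to each site:
Red: 3160042768.000; Violet: 8815059409.000; Blue: 8150447245.000; Green: 3368772962.000; Teal: 5211604133.000; Coral: 736970650.000; Magenta: 550959656.000; Indigo: 1992067570.000; Olive: 10063101074.000; Cyan: 244370057.000; Slate: 792301289.000.
Minimum at Cyan.

Cyan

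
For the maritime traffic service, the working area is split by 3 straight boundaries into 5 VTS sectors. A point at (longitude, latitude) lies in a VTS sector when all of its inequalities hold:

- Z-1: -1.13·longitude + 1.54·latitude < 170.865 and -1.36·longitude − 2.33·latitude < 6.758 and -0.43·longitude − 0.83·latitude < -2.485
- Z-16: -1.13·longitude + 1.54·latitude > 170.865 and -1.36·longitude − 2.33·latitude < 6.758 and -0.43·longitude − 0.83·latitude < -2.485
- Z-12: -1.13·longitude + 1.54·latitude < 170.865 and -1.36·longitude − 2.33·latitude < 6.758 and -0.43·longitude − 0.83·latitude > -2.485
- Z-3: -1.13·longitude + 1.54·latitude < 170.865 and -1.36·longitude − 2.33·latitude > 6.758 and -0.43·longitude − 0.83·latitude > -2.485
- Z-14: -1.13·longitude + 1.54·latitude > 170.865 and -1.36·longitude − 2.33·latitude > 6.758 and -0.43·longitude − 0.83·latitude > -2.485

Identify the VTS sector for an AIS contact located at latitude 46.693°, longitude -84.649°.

-1.13·-84.649 + 1.54·46.693 = 167.561, which is < 170.865
-1.36·-84.649 − 2.33·46.693 = 6.328, which is < 6.758
-0.43·-84.649 − 0.83·46.693 = -2.356, which is > -2.485
This sign pattern matches Z-12.

Z-12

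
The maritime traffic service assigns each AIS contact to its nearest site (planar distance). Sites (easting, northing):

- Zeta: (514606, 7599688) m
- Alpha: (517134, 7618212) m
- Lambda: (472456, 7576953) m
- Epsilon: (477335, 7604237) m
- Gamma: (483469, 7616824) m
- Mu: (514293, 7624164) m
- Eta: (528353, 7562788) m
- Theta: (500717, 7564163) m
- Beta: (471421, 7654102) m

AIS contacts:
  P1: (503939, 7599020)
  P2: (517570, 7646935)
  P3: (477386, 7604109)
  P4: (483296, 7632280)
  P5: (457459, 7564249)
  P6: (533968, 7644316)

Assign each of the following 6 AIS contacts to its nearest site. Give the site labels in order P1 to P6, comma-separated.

Zeta, Mu, Epsilon, Gamma, Lambda, Mu

P1 → Zeta (d²=114231113.00)
P2 → Mu (d²=529257170.00)
P3 → Epsilon (d²=18985.00)
P4 → Gamma (d²=238917865.00)
P5 → Lambda (d²=386301625.00)
P6 → Mu (d²=793208729.00)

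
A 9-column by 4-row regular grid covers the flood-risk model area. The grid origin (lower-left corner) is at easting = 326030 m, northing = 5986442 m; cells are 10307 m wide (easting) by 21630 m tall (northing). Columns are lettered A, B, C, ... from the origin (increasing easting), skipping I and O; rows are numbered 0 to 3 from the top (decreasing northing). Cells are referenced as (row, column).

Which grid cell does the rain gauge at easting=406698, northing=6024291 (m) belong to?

Column index: ⌊(406698 − 326030) / 10307⌋ = ⌊7.827⌋ = 7 → column H
Row offset from origin: ⌊(6024291 − 5986442) / 21630⌋ = ⌊1.750⌋ = 1 → row 2 (counted from top)

(2, H)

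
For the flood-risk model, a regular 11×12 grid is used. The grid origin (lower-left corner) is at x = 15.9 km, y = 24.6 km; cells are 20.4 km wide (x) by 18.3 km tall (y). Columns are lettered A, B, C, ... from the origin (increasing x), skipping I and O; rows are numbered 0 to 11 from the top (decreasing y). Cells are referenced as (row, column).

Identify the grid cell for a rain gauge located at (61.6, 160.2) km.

Column index: ⌊(61.6 − 15.9) / 20.4⌋ = ⌊2.240⌋ = 2 → column C
Row offset from origin: ⌊(160.2 − 24.6) / 18.3⌋ = ⌊7.410⌋ = 7 → row 4 (counted from top)

(4, C)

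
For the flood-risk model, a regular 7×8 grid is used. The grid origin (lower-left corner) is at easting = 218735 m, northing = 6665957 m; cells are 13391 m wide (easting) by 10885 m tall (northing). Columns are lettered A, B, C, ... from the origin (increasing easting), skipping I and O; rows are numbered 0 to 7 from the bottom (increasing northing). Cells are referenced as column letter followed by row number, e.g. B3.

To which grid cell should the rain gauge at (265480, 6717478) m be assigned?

D4

Column index: ⌊(265480 − 218735) / 13391⌋ = ⌊3.491⌋ = 3 → column D
Row offset from origin: ⌊(6717478 − 6665957) / 10885⌋ = ⌊4.733⌋ = 4 → row 4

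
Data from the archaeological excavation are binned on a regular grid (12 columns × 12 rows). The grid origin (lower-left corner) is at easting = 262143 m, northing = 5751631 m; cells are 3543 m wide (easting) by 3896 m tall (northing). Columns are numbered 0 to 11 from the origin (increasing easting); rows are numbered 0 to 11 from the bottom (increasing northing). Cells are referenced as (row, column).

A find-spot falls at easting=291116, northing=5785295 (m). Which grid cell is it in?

Column index: ⌊(291116 − 262143) / 3543⌋ = ⌊8.178⌋ = 8
Row offset from origin: ⌊(5785295 − 5751631) / 3896⌋ = ⌊8.641⌋ = 8 → row 8

(8, 8)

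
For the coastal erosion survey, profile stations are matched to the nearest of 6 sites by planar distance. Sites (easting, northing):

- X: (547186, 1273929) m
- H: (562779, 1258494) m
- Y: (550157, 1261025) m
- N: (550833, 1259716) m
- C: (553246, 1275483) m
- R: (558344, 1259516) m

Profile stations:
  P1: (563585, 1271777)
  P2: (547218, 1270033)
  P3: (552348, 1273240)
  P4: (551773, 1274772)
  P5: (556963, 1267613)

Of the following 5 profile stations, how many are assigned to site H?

0

P1 → C
P2 → X
P3 → C
P4 → C
P5 → R
0 of the 5 go to H.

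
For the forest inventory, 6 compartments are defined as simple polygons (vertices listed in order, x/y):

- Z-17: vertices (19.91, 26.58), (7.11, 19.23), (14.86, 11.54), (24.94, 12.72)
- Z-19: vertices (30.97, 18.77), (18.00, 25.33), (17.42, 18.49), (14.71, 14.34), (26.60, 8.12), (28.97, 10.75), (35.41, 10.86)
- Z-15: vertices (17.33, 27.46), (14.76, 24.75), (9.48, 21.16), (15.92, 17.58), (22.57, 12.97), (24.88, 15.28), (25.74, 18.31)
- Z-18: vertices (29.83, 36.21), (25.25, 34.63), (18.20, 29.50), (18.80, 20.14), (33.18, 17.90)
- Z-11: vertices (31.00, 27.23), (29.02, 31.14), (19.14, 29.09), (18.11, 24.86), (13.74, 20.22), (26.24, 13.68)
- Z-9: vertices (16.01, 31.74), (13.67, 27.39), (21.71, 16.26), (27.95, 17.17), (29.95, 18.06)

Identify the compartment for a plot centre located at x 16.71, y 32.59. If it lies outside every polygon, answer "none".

Cast a ray rightward from (16.71, 32.59). For each polygon, the edges (by vertex number in listed order) whose endpoints lie on opposite sides of y = 32.59, where each meets that height, and whether that is right or left of the point:
Z-17: no edge straddles that height → 0 crossings.
Z-19: no edge straddles that height → 0 crossings.
Z-15: no edge straddles that height → 0 crossings.
Z-18: 2–3 at x≈22.446 (right), 5–1 at x≈30.492 (right) → 2 crossings.
Z-11: no edge straddles that height → 0 crossings.
Z-9: no edge straddles that height → 0 crossings.
All counts are even, so the point lies outside every listed polygon.

none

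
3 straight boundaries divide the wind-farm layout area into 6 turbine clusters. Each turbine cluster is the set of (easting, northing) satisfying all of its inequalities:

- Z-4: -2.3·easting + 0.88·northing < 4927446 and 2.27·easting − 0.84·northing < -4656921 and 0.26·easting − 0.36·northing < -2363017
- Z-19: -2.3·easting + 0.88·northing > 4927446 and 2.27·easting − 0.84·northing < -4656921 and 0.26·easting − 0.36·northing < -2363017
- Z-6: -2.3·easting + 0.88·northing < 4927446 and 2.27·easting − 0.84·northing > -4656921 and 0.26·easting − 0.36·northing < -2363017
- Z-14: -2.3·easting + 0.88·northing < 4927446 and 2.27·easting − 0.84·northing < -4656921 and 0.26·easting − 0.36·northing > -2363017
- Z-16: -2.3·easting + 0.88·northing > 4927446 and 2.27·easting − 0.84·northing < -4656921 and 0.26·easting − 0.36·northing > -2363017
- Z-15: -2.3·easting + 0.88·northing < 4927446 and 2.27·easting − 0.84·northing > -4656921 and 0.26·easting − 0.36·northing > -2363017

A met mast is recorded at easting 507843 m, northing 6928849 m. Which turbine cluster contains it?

Z-16

-2.3·507843 + 0.88·6928849 = 4929348.220, which is > 4927446
2.27·507843 − 0.84·6928849 = -4667429.550, which is < -4656921
0.26·507843 − 0.36·6928849 = -2362346.460, which is > -2363017
This sign pattern matches Z-16.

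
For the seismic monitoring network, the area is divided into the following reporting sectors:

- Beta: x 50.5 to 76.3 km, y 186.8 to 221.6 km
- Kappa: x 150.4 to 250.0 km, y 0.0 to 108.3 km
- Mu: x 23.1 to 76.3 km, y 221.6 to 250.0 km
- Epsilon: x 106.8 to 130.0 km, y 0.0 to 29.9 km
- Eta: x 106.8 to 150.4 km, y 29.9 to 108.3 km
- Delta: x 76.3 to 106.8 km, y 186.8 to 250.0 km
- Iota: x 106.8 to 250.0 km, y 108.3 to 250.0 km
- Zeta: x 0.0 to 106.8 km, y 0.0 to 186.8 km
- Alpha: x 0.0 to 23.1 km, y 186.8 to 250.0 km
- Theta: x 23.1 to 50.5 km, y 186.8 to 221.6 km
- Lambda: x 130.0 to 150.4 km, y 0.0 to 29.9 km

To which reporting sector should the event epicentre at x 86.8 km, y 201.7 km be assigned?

The point has x = 86.8 and y = 201.7.
Only Delta satisfies 76.3 ≤ x ≤ 106.8 and 186.8 ≤ y ≤ 250.0.

Delta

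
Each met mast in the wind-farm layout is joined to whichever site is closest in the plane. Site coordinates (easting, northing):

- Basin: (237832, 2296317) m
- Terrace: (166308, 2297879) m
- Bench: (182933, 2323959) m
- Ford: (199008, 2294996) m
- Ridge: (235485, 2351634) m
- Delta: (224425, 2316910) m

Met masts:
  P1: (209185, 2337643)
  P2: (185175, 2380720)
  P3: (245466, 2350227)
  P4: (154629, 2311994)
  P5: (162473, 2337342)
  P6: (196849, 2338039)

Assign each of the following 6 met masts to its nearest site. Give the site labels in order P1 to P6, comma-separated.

P1 → Delta (d²=662114889.00)
P2 → Bench (d²=3226837685.00)
P3 → Ridge (d²=101600010.00)
P4 → Terrace (d²=335632266.00)
P5 → Bench (d²=597716289.00)
P6 → Bench (d²=391901456.00)

Delta, Bench, Ridge, Terrace, Bench, Bench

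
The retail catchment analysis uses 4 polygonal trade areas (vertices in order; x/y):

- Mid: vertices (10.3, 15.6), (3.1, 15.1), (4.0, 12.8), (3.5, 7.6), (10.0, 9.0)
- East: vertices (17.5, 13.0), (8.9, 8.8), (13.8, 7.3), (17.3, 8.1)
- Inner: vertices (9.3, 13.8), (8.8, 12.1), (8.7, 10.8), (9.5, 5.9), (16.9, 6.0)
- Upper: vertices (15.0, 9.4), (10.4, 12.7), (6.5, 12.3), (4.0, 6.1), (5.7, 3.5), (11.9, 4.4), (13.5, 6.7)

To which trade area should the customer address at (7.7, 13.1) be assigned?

Mid

Cast a ray rightward from (7.7, 13.1). For each polygon, the edges (by vertex number in listed order) whose endpoints lie on opposite sides of y = 13.1, where each meets that height, and whether that is right or left of the point:
Mid: 2–3 at x≈3.88 (left), 5–1 at x≈10.19 (right) → 1 crossing.
East: no edge straddles that height → 0 crossings.
Inner: 1–2 at x≈9.09 (right), 5–1 at x≈9.98 (right) → 2 crossings.
Upper: no edge straddles that height → 0 crossings.
Only Mid has an odd count, so the point is inside Mid.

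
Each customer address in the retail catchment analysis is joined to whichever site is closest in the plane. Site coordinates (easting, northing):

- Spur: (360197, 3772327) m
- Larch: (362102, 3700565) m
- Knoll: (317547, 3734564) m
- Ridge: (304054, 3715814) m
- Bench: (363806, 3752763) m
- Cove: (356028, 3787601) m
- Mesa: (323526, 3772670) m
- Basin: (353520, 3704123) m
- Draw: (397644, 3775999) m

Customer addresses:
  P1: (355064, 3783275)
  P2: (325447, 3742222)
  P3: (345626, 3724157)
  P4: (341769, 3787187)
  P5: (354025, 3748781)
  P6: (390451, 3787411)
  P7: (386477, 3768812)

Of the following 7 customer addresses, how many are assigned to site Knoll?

1

P1 → Cove
P2 → Knoll
P3 → Basin
P4 → Cove
P5 → Bench
P6 → Draw
P7 → Draw
1 of the 7 goes to Knoll.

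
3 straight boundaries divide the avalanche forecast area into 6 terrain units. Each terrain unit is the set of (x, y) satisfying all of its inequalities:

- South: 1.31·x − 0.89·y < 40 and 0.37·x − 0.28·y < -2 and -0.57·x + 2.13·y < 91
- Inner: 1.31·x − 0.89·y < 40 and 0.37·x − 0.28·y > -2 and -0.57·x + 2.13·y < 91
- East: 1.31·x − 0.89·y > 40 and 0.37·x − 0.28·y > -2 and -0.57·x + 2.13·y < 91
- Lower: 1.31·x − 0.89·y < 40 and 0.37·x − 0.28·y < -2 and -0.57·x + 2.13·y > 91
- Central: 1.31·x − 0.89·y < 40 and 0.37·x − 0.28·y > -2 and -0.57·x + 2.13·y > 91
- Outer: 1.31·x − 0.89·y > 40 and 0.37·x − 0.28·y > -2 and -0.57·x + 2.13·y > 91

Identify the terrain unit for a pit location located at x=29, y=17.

1.31·29 − 0.89·17 = 22.860, which is < 40
0.37·29 − 0.28·17 = 5.970, which is > -2
-0.57·29 + 2.13·17 = 19.680, which is < 91
This sign pattern matches Inner.

Inner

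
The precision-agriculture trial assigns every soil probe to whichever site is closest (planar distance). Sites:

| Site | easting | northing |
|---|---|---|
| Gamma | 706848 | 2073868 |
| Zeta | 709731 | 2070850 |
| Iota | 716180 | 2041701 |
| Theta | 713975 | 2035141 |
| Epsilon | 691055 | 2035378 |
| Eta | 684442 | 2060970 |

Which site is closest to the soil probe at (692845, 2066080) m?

Squared distances to each site:
Gamma: 256736953.000; Zeta: 307889896.000; Iota: 1138857866.000; Theta: 1403698621.000; Epsilon: 945816904.000; Eta: 96722509.000.
Minimum at Eta.

Eta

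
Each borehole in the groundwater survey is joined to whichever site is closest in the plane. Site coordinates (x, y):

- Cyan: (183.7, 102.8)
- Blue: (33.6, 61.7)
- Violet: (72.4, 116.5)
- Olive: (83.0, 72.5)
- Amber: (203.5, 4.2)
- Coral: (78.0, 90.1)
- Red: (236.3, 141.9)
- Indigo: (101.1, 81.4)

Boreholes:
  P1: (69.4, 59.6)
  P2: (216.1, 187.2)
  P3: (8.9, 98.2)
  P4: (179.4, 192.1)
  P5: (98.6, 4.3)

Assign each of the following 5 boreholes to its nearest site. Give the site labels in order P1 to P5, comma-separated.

P1 → Olive (d²=351.37)
P2 → Red (d²=2460.13)
P3 → Blue (d²=1942.34)
P4 → Red (d²=5757.65)
P5 → Olive (d²=4894.60)

Olive, Red, Blue, Red, Olive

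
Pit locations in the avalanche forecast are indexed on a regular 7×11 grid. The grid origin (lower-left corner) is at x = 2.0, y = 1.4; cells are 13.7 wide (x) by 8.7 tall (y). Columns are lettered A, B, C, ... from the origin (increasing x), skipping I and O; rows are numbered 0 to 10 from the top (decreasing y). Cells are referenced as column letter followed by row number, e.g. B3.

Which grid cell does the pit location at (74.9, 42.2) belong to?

Column index: ⌊(74.9 − 2.0) / 13.7⌋ = ⌊5.321⌋ = 5 → column F
Row offset from origin: ⌊(42.2 − 1.4) / 8.7⌋ = ⌊4.690⌋ = 4 → row 6 (counted from top)

F6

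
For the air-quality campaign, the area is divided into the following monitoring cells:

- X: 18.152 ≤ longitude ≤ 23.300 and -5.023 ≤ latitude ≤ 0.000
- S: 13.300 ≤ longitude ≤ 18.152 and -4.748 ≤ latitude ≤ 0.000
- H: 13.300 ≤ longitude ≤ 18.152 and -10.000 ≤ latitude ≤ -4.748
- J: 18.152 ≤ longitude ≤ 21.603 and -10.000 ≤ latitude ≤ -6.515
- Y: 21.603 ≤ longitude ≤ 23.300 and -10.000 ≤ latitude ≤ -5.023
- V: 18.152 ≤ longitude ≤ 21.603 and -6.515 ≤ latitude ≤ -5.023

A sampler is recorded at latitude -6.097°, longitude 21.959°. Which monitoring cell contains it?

Y

The point has longitude = 21.959 and latitude = -6.097.
Only Y satisfies 21.603 ≤ longitude ≤ 23.300 and -10.000 ≤ latitude ≤ -5.023.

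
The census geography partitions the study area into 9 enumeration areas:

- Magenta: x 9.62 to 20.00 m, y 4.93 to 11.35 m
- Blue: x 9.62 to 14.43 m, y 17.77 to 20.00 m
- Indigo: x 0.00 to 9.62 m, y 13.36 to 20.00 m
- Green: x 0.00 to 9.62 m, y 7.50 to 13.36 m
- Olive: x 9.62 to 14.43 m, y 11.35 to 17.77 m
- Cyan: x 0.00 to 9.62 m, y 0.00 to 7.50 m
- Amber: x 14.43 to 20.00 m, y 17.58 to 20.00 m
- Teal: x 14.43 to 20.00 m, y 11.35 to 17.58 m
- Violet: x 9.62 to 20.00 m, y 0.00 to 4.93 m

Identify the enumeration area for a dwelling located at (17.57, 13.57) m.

Teal

The point has x = 17.57 and y = 13.57.
Only Teal satisfies 14.43 ≤ x ≤ 20.00 and 11.35 ≤ y ≤ 17.58.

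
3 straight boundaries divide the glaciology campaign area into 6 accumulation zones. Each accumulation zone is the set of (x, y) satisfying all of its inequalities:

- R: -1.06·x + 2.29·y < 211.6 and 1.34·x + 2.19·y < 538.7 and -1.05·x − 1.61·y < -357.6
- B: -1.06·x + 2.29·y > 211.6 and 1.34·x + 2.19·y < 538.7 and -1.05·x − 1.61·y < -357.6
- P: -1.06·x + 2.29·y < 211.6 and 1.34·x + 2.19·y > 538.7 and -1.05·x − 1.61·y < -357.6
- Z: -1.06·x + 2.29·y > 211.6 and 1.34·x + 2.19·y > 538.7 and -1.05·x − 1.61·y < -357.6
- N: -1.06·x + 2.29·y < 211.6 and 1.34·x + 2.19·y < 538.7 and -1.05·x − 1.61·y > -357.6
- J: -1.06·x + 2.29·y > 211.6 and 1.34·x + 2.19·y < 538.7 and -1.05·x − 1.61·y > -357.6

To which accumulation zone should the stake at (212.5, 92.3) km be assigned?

R

-1.06·212.5 + 2.29·92.3 = -13.883, which is < 211.6
1.34·212.5 + 2.19·92.3 = 486.887, which is < 538.7
-1.05·212.5 − 1.61·92.3 = -371.728, which is < -357.6
This sign pattern matches R.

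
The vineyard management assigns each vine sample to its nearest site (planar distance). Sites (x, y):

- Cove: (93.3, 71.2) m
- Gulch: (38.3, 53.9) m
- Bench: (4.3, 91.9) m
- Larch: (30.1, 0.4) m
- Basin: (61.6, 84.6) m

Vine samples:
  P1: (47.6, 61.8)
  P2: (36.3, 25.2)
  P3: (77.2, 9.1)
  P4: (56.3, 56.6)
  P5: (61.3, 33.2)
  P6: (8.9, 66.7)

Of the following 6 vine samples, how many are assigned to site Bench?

P1 → Gulch
P2 → Larch
P3 → Larch
P4 → Gulch
P5 → Gulch
P6 → Bench
1 of the 6 goes to Bench.

1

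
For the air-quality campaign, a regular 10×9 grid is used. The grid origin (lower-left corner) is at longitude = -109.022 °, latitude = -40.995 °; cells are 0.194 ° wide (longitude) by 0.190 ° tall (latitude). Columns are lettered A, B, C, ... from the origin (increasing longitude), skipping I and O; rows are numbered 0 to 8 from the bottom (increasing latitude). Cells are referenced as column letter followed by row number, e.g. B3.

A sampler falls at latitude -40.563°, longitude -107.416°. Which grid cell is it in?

J2

Column index: ⌊(-107.416 − -109.022) / 0.194⌋ = ⌊8.278⌋ = 8 → column J
Row offset from origin: ⌊(-40.563 − -40.995) / 0.190⌋ = ⌊2.274⌋ = 2 → row 2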